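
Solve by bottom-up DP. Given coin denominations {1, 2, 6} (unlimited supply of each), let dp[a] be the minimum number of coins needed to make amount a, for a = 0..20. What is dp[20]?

4

 a  0  1  2  3  4  5  6  7  8  9 10 11 12 13 14 15 16 17 18 19 20
dp  0  1  1  2  2  3  1  2  2  3  3  4  2  3  3  4  4  5  3  4  4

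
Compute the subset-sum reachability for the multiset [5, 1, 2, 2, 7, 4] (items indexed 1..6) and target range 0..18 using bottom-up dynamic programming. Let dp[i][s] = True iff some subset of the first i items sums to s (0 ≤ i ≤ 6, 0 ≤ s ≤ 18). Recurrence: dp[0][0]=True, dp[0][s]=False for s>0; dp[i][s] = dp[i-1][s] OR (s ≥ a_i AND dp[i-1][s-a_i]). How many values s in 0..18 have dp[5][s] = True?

i\s   0   1   2   3   4   5   6   7   8   9  10  11  12  13  14  15  16  17  18
  0   T   F   F   F   F   F   F   F   F   F   F   F   F   F   F   F   F   F   F
  1   T   F   F   F   F   T   F   F   F   F   F   F   F   F   F   F   F   F   F
  2   T   T   F   F   F   T   T   F   F   F   F   F   F   F   F   F   F   F   F
  3   T   T   T   T   F   T   T   T   T   F   F   F   F   F   F   F   F   F   F
  4   T   T   T   T   T   T   T   T   T   T   T   F   F   F   F   F   F   F   F
  5   T   T   T   T   T   T   T   T   T   T   T   T   T   T   T   T   T   T   F
  6   T   T   T   T   T   T   T   T   T   T   T   T   T   T   T   T   T   T   T

18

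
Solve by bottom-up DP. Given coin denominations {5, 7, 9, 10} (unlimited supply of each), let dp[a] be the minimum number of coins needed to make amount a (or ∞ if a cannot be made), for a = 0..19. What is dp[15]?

2

 a  0  1  2  3  4  5  6  7  8  9 10 11 12 13 14 15 16 17 18 19
dp  0  -  -  -  -  1  -  1  -  1  1  -  2  -  2  2  2  2  2  2
(- denotes ∞ / unreachable)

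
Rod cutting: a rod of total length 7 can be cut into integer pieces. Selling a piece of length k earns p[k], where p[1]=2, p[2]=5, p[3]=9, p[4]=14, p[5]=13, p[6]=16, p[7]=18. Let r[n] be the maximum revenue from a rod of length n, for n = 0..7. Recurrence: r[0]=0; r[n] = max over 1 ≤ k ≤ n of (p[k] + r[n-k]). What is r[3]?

9

   n    0    1    2    3    4    5    6    7
r[n]    0    2    5    9   14   16   19   23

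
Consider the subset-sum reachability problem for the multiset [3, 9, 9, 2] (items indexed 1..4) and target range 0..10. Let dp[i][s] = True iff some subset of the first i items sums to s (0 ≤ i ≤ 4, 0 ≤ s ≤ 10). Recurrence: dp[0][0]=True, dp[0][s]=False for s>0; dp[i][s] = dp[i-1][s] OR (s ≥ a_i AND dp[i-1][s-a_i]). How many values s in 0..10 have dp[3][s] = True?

i\s   0   1   2   3   4   5   6   7   8   9  10
  0   T   F   F   F   F   F   F   F   F   F   F
  1   T   F   F   T   F   F   F   F   F   F   F
  2   T   F   F   T   F   F   F   F   F   T   F
  3   T   F   F   T   F   F   F   F   F   T   F
  4   T   F   T   T   F   T   F   F   F   T   F

3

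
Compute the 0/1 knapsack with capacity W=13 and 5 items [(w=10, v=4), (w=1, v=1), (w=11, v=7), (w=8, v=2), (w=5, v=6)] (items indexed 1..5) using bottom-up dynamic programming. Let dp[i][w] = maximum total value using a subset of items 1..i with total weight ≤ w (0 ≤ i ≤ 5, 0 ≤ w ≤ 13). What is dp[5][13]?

i\w   0   1   2   3   4   5   6   7   8   9  10  11  12  13
  0   0   0   0   0   0   0   0   0   0   0   0   0   0   0
  1   0   0   0   0   0   0   0   0   0   0   4   4   4   4
  2   0   1   1   1   1   1   1   1   1   1   4   5   5   5
  3   0   1   1   1   1   1   1   1   1   1   4   7   8   8
  4   0   1   1   1   1   1   1   1   2   3   4   7   8   8
  5   0   1   1   1   1   6   7   7   7   7   7   7   8   8

8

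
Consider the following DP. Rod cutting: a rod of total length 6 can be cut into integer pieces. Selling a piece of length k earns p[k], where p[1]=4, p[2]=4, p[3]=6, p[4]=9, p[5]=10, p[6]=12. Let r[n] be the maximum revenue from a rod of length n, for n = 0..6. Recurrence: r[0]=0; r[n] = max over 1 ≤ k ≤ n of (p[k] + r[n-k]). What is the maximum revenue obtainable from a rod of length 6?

24

   n    0    1    2    3    4    5    6
r[n]    0    4    8   12   16   20   24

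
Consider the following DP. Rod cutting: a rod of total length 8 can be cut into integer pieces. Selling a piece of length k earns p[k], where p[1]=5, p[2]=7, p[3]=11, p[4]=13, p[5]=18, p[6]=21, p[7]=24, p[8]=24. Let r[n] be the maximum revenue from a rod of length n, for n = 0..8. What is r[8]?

   n    0    1    2    3    4    5    6    7    8
r[n]    0    5   10   15   20   25   30   35   40

40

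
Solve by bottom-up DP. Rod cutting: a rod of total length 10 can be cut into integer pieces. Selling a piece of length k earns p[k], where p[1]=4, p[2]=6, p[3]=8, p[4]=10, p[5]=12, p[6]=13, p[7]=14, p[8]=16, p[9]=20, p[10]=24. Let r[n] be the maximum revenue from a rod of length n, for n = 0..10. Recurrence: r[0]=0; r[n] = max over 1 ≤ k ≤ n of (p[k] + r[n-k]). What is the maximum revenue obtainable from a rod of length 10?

   n    0    1    2    3    4    5    6    7    8    9   10
r[n]    0    4    8   12   16   20   24   28   32   36   40

40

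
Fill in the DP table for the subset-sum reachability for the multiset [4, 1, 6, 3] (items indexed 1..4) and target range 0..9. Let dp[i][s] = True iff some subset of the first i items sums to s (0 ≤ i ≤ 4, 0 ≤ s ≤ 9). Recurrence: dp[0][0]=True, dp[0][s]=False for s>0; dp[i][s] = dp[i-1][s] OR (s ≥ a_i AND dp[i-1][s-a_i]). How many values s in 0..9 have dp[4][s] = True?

i\s   0   1   2   3   4   5   6   7   8   9
  0   T   F   F   F   F   F   F   F   F   F
  1   T   F   F   F   T   F   F   F   F   F
  2   T   T   F   F   T   T   F   F   F   F
  3   T   T   F   F   T   T   T   T   F   F
  4   T   T   F   T   T   T   T   T   T   T

9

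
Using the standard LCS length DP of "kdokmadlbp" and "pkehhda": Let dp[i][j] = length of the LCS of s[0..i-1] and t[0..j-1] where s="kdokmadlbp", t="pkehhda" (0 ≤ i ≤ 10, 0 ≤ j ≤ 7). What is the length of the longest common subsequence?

   ''  p  k  e  h  h  d  a
''  0  0  0  0  0  0  0  0
 k  0  0  1  1  1  1  1  1
 d  0  0  1  1  1  1  2  2
 o  0  0  1  1  1  1  2  2
 k  0  0  1  1  1  1  2  2
 m  0  0  1  1  1  1  2  2
 a  0  0  1  1  1  1  2  3
 d  0  0  1  1  1  1  2  3
 l  0  0  1  1  1  1  2  3
 b  0  0  1  1  1  1  2  3
 p  0  1  1  1  1  1  2  3

3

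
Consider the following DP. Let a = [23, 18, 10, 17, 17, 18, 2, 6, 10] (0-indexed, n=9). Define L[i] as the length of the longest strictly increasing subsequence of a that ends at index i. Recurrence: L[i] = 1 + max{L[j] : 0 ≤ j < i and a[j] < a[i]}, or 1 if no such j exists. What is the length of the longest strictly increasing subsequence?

   i    0    1    2    3    4    5    6    7    8
a[i]   23   18   10   17   17   18    2    6   10
L[i]    1    1    1    2    2    3    1    2    3

3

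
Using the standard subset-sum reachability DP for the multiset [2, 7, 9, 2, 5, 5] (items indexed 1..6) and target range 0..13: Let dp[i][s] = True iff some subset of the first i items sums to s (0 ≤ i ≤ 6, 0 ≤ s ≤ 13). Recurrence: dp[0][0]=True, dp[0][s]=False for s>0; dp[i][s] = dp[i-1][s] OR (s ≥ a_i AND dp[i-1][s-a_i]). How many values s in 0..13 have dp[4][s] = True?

i\s   0   1   2   3   4   5   6   7   8   9  10  11  12  13
  0   T   F   F   F   F   F   F   F   F   F   F   F   F   F
  1   T   F   T   F   F   F   F   F   F   F   F   F   F   F
  2   T   F   T   F   F   F   F   T   F   T   F   F   F   F
  3   T   F   T   F   F   F   F   T   F   T   F   T   F   F
  4   T   F   T   F   T   F   F   T   F   T   F   T   F   T
  5   T   F   T   F   T   T   F   T   F   T   F   T   T   T
  6   T   F   T   F   T   T   F   T   F   T   T   T   T   T

7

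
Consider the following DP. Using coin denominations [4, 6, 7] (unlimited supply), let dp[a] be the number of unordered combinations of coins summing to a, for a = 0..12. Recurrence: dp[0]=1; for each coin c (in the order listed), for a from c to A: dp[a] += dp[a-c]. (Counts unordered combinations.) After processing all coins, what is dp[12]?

after  coin     0     1     2     3     4     5     6     7     8     9    10    11    12
          4     1     0     0     0     1     0     0     0     1     0     0     0     1
          6     1     0     0     0     1     0     1     0     1     0     1     0     2
          7     1     0     0     0     1     0     1     1     1     0     1     1     2

2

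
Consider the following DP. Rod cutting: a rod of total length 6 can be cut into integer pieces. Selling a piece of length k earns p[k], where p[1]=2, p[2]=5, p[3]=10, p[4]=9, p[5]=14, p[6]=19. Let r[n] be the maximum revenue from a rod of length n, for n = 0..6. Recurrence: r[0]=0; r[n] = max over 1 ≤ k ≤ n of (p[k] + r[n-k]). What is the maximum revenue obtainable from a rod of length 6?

   n    0    1    2    3    4    5    6
r[n]    0    2    5   10   12   15   20

20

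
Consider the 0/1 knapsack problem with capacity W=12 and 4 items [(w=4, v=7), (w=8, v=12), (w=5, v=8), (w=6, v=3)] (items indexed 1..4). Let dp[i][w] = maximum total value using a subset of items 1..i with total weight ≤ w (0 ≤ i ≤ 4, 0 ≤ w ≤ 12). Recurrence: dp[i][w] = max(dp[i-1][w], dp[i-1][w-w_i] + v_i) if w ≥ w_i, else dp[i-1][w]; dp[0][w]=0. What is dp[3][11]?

i\w   0   1   2   3   4   5   6   7   8   9  10  11  12
  0   0   0   0   0   0   0   0   0   0   0   0   0   0
  1   0   0   0   0   7   7   7   7   7   7   7   7   7
  2   0   0   0   0   7   7   7   7  12  12  12  12  19
  3   0   0   0   0   7   8   8   8  12  15  15  15  19
  4   0   0   0   0   7   8   8   8  12  15  15  15  19

15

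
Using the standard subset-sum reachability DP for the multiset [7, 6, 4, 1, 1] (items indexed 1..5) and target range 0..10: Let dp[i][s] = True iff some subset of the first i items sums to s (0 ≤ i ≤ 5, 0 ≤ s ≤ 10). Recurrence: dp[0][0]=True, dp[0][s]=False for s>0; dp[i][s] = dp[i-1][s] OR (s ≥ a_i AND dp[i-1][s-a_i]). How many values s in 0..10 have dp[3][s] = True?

5

i\s   0   1   2   3   4   5   6   7   8   9  10
  0   T   F   F   F   F   F   F   F   F   F   F
  1   T   F   F   F   F   F   F   T   F   F   F
  2   T   F   F   F   F   F   T   T   F   F   F
  3   T   F   F   F   T   F   T   T   F   F   T
  4   T   T   F   F   T   T   T   T   T   F   T
  5   T   T   T   F   T   T   T   T   T   T   T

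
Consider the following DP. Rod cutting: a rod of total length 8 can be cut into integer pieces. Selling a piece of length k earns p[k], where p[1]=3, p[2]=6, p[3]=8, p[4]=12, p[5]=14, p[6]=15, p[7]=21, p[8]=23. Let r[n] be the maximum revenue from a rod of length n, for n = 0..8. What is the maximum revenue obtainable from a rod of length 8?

24

   n    0    1    2    3    4    5    6    7    8
r[n]    0    3    6    9   12   15   18   21   24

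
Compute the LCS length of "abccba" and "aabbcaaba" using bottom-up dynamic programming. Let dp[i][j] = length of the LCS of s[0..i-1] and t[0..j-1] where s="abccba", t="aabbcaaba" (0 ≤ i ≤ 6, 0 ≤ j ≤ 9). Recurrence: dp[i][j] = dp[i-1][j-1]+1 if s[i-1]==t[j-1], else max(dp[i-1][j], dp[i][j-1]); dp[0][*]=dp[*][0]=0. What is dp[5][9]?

   ''  a  a  b  b  c  a  a  b  a
''  0  0  0  0  0  0  0  0  0  0
 a  0  1  1  1  1  1  1  1  1  1
 b  0  1  1  2  2  2  2  2  2  2
 c  0  1  1  2  2  3  3  3  3  3
 c  0  1  1  2  2  3  3  3  3  3
 b  0  1  1  2  3  3  3  3  4  4
 a  0  1  2  2  3  3  4  4  4  5

4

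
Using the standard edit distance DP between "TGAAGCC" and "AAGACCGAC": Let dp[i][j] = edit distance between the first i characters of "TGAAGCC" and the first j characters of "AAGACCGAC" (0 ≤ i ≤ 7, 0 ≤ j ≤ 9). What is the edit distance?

5

   ''  A  A  G  A  C  C  G  A  C
''  0  1  2  3  4  5  6  7  8  9
 T  1  1  2  3  4  5  6  7  8  9
 G  2  2  2  2  3  4  5  6  7  8
 A  3  2  2  3  2  3  4  5  6  7
 A  4  3  2  3  3  3  4  5  5  6
 G  5  4  3  2  3  4  4  4  5  6
 C  6  5  4  3  3  3  4  5  5  5
 C  7  6  5  4  4  3  3  4  5  5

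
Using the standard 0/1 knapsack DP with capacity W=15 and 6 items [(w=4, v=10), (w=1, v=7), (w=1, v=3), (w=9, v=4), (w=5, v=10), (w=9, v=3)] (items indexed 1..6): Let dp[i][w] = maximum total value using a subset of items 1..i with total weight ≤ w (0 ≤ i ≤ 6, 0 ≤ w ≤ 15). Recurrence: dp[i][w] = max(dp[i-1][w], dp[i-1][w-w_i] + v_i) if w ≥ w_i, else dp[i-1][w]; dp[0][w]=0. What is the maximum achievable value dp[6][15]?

30

i\w   0   1   2   3   4   5   6   7   8   9  10  11  12  13  14  15
  0   0   0   0   0   0   0   0   0   0   0   0   0   0   0   0   0
  1   0   0   0   0  10  10  10  10  10  10  10  10  10  10  10  10
  2   0   7   7   7  10  17  17  17  17  17  17  17  17  17  17  17
  3   0   7  10  10  10  17  20  20  20  20  20  20  20  20  20  20
  4   0   7  10  10  10  17  20  20  20  20  20  20  20  20  21  24
  5   0   7  10  10  10  17  20  20  20  20  27  30  30  30  30  30
  6   0   7  10  10  10  17  20  20  20  20  27  30  30  30  30  30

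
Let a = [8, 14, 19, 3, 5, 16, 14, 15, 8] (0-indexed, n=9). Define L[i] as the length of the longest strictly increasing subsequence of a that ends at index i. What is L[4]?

2

   i    0    1    2    3    4    5    6    7    8
a[i]    8   14   19    3    5   16   14   15    8
L[i]    1    2    3    1    2    3    3    4    3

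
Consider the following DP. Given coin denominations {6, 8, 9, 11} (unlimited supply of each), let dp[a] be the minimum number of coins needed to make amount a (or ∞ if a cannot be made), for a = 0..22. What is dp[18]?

2

 a  0  1  2  3  4  5  6  7  8  9 10 11 12 13 14 15 16 17 18 19 20 21 22
dp  0  -  -  -  -  -  1  -  1  1  -  1  2  -  2  2  2  2  2  2  2  3  2
(- denotes ∞ / unreachable)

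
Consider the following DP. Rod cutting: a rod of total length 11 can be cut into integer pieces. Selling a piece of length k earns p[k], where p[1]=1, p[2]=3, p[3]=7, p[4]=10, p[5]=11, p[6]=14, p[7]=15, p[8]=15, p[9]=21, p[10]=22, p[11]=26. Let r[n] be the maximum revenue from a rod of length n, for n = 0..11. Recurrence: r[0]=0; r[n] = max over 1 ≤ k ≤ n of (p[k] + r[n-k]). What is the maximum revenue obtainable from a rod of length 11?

   n    0    1    2    3    4    5    6    7    8    9   10   11
r[n]    0    1    3    7   10   11   14   17   20   21   24   27

27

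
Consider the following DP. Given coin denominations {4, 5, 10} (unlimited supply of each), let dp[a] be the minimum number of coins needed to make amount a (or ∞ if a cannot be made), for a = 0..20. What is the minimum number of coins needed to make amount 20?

 a  0  1  2  3  4  5  6  7  8  9 10 11 12 13 14 15 16 17 18 19 20
dp  0  -  -  -  1  1  -  -  2  2  1  -  3  3  2  2  4  4  3  3  2
(- denotes ∞ / unreachable)

2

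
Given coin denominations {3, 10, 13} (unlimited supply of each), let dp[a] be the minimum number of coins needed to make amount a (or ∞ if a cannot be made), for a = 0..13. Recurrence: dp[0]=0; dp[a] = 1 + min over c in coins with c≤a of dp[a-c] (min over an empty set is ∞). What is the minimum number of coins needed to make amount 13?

1

 a  0  1  2  3  4  5  6  7  8  9 10 11 12 13
dp  0  -  -  1  -  -  2  -  -  3  1  -  4  1
(- denotes ∞ / unreachable)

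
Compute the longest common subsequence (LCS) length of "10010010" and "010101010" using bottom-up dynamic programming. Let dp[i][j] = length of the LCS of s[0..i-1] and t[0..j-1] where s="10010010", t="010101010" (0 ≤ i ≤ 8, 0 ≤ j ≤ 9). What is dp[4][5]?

3

   ''  0  1  0  1  0  1  0  1  0
''  0  0  0  0  0  0  0  0  0  0
 1  0  0  1  1  1  1  1  1  1  1
 0  0  1  1  2  2  2  2  2  2  2
 0  0  1  1  2  2  3  3  3  3  3
 1  0  1  2  2  3  3  4  4  4  4
 0  0  1  2  3  3  4  4  5  5  5
 0  0  1  2  3  3  4  4  5  5  6
 1  0  1  2  3  4  4  5  5  6  6
 0  0  1  2  3  4  5  5  6  6  7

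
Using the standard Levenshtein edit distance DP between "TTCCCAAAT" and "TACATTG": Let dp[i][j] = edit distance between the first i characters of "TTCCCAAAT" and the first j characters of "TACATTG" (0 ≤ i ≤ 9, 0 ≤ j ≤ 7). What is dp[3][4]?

   ''  T  A  C  A  T  T  G
''  0  1  2  3  4  5  6  7
 T  1  0  1  2  3  4  5  6
 T  2  1  1  2  3  3  4  5
 C  3  2  2  1  2  3  4  5
 C  4  3  3  2  2  3  4  5
 C  5  4  4  3  3  3  4  5
 A  6  5  4  4  3  4  4  5
 A  7  6  5  5  4  4  5  5
 A  8  7  6  6  5  5  5  6
 T  9  8  7  7  6  5  5  6

2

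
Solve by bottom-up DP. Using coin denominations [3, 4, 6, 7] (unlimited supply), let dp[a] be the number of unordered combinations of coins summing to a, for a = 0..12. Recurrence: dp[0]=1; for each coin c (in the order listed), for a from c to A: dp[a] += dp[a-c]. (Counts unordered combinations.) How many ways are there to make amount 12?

4

after  coin     0     1     2     3     4     5     6     7     8     9    10    11    12
          3     1     0     0     1     0     0     1     0     0     1     0     0     1
          4     1     0     0     1     1     0     1     1     1     1     1     1     2
          6     1     0     0     1     1     0     2     1     1     2     2     1     4
          7     1     0     0     1     1     0     2     2     1     2     3     2     4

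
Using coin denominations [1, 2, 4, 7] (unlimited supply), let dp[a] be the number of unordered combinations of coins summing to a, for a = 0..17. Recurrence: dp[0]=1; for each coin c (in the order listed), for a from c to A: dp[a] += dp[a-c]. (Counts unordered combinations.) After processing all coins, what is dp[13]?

after  coin     0     1     2     3     4     5     6     7     8     9    10    11    12    13    14    15    16    17
          1     1     1     1     1     1     1     1     1     1     1     1     1     1     1     1     1     1     1
          2     1     1     2     2     3     3     4     4     5     5     6     6     7     7     8     8     9     9
          4     1     1     2     2     4     4     6     6     9     9    12    12    16    16    20    20    25    25
          7     1     1     2     2     4     4     6     7    10    11    14    16    20    22    27    30    36    39

22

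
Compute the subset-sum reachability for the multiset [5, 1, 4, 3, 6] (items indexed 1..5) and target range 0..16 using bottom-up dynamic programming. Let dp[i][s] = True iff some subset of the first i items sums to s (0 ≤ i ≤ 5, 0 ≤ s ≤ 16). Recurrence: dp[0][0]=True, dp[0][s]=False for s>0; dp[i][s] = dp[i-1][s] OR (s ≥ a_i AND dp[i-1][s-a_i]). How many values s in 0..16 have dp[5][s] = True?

i\s   0   1   2   3   4   5   6   7   8   9  10  11  12  13  14  15  16
  0   T   F   F   F   F   F   F   F   F   F   F   F   F   F   F   F   F
  1   T   F   F   F   F   T   F   F   F   F   F   F   F   F   F   F   F
  2   T   T   F   F   F   T   T   F   F   F   F   F   F   F   F   F   F
  3   T   T   F   F   T   T   T   F   F   T   T   F   F   F   F   F   F
  4   T   T   F   T   T   T   T   T   T   T   T   F   T   T   F   F   F
  5   T   T   F   T   T   T   T   T   T   T   T   T   T   T   T   T   T

16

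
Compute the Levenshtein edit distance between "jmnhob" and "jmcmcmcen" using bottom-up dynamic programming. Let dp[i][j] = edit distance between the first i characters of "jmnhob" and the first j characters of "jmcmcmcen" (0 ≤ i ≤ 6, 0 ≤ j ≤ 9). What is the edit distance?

7

   ''  j  m  c  m  c  m  c  e  n
''  0  1  2  3  4  5  6  7  8  9
 j  1  0  1  2  3  4  5  6  7  8
 m  2  1  0  1  2  3  4  5  6  7
 n  3  2  1  1  2  3  4  5  6  6
 h  4  3  2  2  2  3  4  5  6  7
 o  5  4  3  3  3  3  4  5  6  7
 b  6  5  4  4  4  4  4  5  6  7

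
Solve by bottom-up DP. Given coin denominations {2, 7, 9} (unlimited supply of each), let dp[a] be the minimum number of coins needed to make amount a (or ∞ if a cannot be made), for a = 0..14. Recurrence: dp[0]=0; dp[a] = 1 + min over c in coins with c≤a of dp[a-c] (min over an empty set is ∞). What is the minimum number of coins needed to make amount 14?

2

 a  0  1  2  3  4  5  6  7  8  9 10 11 12 13 14
dp  0  -  1  -  2  -  3  1  4  1  5  2  6  3  2
(- denotes ∞ / unreachable)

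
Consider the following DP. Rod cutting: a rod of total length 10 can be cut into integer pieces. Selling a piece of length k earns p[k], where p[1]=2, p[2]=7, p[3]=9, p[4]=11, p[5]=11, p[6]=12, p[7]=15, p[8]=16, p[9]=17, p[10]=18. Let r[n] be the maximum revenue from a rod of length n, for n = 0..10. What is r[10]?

35

   n    0    1    2    3    4    5    6    7    8    9   10
r[n]    0    2    7    9   14   16   21   23   28   30   35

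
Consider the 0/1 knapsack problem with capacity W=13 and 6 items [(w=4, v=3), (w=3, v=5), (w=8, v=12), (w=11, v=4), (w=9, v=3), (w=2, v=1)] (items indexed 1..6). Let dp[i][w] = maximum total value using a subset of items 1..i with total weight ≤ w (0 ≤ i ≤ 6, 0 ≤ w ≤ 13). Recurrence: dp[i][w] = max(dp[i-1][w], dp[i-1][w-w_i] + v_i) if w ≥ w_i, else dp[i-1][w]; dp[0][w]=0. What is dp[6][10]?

13

i\w   0   1   2   3   4   5   6   7   8   9  10  11  12  13
  0   0   0   0   0   0   0   0   0   0   0   0   0   0   0
  1   0   0   0   0   3   3   3   3   3   3   3   3   3   3
  2   0   0   0   5   5   5   5   8   8   8   8   8   8   8
  3   0   0   0   5   5   5   5   8  12  12  12  17  17  17
  4   0   0   0   5   5   5   5   8  12  12  12  17  17  17
  5   0   0   0   5   5   5   5   8  12  12  12  17  17  17
  6   0   0   1   5   5   6   6   8  12  12  13  17  17  18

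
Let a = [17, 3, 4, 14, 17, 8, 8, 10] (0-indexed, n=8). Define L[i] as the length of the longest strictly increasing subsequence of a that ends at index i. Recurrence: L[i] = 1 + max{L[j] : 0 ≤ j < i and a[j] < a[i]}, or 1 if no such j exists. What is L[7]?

   i    0    1    2    3    4    5    6    7
a[i]   17    3    4   14   17    8    8   10
L[i]    1    1    2    3    4    3    3    4

4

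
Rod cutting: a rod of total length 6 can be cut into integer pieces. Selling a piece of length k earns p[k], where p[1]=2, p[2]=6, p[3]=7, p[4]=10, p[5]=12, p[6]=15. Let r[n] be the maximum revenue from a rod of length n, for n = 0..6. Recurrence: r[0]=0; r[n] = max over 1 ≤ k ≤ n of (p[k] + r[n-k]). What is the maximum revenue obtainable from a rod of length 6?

18

   n    0    1    2    3    4    5    6
r[n]    0    2    6    8   12   14   18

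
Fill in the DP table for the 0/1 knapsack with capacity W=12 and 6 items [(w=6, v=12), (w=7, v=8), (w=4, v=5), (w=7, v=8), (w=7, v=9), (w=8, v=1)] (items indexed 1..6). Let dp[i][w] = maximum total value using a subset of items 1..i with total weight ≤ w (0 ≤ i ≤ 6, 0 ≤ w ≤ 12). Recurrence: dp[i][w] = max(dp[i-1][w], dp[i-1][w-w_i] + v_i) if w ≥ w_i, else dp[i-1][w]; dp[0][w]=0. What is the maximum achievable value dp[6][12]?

17

i\w   0   1   2   3   4   5   6   7   8   9  10  11  12
  0   0   0   0   0   0   0   0   0   0   0   0   0   0
  1   0   0   0   0   0   0  12  12  12  12  12  12  12
  2   0   0   0   0   0   0  12  12  12  12  12  12  12
  3   0   0   0   0   5   5  12  12  12  12  17  17  17
  4   0   0   0   0   5   5  12  12  12  12  17  17  17
  5   0   0   0   0   5   5  12  12  12  12  17  17  17
  6   0   0   0   0   5   5  12  12  12  12  17  17  17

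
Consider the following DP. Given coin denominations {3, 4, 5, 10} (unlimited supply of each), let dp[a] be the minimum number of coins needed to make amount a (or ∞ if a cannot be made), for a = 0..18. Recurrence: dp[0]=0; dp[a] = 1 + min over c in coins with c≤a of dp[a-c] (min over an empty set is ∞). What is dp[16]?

 a  0  1  2  3  4  5  6  7  8  9 10 11 12 13 14 15 16 17 18
dp  0  -  -  1  1  1  2  2  2  2  1  3  3  2  2  2  3  3  3
(- denotes ∞ / unreachable)

3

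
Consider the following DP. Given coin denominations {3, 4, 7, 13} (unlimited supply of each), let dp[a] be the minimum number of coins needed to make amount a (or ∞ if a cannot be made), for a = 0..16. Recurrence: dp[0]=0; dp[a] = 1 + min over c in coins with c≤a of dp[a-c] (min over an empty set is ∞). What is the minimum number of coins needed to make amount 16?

 a  0  1  2  3  4  5  6  7  8  9 10 11 12 13 14 15 16
dp  0  -  -  1  1  -  2  1  2  3  2  2  3  1  2  3  2
(- denotes ∞ / unreachable)

2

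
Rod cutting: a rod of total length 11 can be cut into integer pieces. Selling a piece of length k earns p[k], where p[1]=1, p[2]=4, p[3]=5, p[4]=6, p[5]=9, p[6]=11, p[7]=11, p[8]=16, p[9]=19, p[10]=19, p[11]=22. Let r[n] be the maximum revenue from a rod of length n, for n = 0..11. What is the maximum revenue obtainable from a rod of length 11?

   n    0    1    2    3    4    5    6    7    8    9   10   11
r[n]    0    1    4    5    8    9   12   13   16   19   20   23

23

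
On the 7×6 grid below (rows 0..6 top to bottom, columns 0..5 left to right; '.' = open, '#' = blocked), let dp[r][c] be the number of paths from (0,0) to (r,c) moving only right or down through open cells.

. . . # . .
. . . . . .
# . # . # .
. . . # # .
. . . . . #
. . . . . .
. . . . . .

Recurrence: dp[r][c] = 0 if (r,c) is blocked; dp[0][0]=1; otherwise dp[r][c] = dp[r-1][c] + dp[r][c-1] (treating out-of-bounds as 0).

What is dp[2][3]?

r\c   0   1   2   3   4   5
  0   1   1   1   0   0   0
  1   1   2   3   3   3   3
  2   0   2   0   3   0   3
  3   0   2   2   0   0   3
  4   0   2   4   4   4   0
  5   0   2   6  10  14  14
  6   0   2   8  18  32  46

3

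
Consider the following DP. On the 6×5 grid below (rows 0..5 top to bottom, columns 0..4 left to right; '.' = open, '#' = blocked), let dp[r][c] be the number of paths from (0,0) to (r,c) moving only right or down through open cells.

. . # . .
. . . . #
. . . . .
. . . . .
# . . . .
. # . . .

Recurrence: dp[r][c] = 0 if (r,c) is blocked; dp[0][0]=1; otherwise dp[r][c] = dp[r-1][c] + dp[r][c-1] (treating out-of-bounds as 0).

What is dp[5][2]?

r\c   0   1   2   3   4
  0   1   1   0   0   0
  1   1   2   2   2   0
  2   1   3   5   7   7
  3   1   4   9  16  23
  4   0   4  13  29  52
  5   0   0  13  42  94

13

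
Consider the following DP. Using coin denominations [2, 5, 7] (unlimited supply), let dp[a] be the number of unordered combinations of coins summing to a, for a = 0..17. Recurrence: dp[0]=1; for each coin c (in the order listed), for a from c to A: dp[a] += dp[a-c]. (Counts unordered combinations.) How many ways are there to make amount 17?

4

after  coin     0     1     2     3     4     5     6     7     8     9    10    11    12    13    14    15    16    17
          2     1     0     1     0     1     0     1     0     1     0     1     0     1     0     1     0     1     0
          5     1     0     1     0     1     1     1     1     1     1     2     1     2     1     2     2     2     2
          7     1     0     1     0     1     1     1     2     1     2     2     2     3     2     4     3     4     4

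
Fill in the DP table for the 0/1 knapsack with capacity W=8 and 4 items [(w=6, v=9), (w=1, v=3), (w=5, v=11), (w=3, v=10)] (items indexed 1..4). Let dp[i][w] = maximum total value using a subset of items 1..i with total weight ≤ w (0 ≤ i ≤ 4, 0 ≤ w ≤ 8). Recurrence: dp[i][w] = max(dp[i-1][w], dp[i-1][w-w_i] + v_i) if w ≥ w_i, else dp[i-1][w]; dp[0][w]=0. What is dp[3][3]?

i\w   0   1   2   3   4   5   6   7   8
  0   0   0   0   0   0   0   0   0   0
  1   0   0   0   0   0   0   9   9   9
  2   0   3   3   3   3   3   9  12  12
  3   0   3   3   3   3  11  14  14  14
  4   0   3   3  10  13  13  14  14  21

3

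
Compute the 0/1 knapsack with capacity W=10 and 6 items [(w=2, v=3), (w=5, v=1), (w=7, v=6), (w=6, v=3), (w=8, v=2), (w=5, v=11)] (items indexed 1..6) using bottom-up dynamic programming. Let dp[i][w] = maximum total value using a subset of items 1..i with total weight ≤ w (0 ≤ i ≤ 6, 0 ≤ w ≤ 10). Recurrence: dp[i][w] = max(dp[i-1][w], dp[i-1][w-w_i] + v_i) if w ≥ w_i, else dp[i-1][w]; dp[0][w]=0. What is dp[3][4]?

i\w   0   1   2   3   4   5   6   7   8   9  10
  0   0   0   0   0   0   0   0   0   0   0   0
  1   0   0   3   3   3   3   3   3   3   3   3
  2   0   0   3   3   3   3   3   4   4   4   4
  3   0   0   3   3   3   3   3   6   6   9   9
  4   0   0   3   3   3   3   3   6   6   9   9
  5   0   0   3   3   3   3   3   6   6   9   9
  6   0   0   3   3   3  11  11  14  14  14  14

3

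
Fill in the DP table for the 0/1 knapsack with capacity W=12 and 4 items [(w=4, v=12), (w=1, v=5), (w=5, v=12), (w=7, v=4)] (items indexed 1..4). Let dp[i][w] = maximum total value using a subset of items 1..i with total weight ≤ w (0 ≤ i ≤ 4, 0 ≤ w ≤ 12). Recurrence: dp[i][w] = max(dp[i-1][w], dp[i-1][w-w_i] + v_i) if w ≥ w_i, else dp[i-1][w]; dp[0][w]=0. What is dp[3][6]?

i\w   0   1   2   3   4   5   6   7   8   9  10  11  12
  0   0   0   0   0   0   0   0   0   0   0   0   0   0
  1   0   0   0   0  12  12  12  12  12  12  12  12  12
  2   0   5   5   5  12  17  17  17  17  17  17  17  17
  3   0   5   5   5  12  17  17  17  17  24  29  29  29
  4   0   5   5   5  12  17  17  17  17  24  29  29  29

17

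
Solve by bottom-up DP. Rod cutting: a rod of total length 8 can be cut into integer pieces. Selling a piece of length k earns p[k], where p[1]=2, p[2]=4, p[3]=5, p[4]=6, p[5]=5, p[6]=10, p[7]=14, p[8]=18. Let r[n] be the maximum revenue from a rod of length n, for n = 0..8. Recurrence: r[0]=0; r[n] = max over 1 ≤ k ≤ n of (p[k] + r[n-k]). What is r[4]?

8

   n    0    1    2    3    4    5    6    7    8
r[n]    0    2    4    6    8   10   12   14   18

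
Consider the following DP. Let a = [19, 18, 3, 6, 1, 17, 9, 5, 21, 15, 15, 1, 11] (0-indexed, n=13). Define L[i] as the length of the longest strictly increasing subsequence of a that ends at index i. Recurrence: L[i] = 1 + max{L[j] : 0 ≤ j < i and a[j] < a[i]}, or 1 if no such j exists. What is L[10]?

   i    0    1    2    3    4    5    6    7    8    9   10   11   12
a[i]   19   18    3    6    1   17    9    5   21   15   15    1   11
L[i]    1    1    1    2    1    3    3    2    4    4    4    1    4

4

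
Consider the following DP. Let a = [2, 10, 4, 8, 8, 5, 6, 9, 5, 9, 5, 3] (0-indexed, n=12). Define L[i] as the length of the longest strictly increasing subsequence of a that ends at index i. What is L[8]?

3

   i    0    1    2    3    4    5    6    7    8    9   10   11
a[i]    2   10    4    8    8    5    6    9    5    9    5    3
L[i]    1    2    2    3    3    3    4    5    3    5    3    2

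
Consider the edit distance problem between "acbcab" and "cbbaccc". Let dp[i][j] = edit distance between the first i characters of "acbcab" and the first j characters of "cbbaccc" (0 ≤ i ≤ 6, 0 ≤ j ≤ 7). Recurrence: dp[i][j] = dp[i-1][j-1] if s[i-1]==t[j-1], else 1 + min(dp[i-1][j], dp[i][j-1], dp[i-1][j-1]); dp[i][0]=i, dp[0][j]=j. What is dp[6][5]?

   ''  c  b  b  a  c  c  c
''  0  1  2  3  4  5  6  7
 a  1  1  2  3  3  4  5  6
 c  2  1  2  3  4  3  4  5
 b  3  2  1  2  3  4  4  5
 c  4  3  2  2  3  3  4  4
 a  5  4  3  3  2  3  4  5
 b  6  5  4  3  3  3  4  5

3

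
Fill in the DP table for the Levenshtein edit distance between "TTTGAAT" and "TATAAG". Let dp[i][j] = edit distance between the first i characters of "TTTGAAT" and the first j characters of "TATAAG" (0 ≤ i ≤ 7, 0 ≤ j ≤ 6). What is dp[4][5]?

3

   ''  T  A  T  A  A  G
''  0  1  2  3  4  5  6
 T  1  0  1  2  3  4  5
 T  2  1  1  1  2  3  4
 T  3  2  2  1  2  3  4
 G  4  3  3  2  2  3  3
 A  5  4  3  3  2  2  3
 A  6  5  4  4  3  2  3
 T  7  6  5  4  4  3  3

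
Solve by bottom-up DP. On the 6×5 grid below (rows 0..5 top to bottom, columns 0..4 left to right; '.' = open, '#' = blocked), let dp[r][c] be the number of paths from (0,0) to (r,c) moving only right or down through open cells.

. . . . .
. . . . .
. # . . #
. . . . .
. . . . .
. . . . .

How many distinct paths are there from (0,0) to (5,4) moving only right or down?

54

r\c   0   1   2   3   4
  0   1   1   1   1   1
  1   1   2   3   4   5
  2   1   0   3   7   0
  3   1   1   4  11  11
  4   1   2   6  17  28
  5   1   3   9  26  54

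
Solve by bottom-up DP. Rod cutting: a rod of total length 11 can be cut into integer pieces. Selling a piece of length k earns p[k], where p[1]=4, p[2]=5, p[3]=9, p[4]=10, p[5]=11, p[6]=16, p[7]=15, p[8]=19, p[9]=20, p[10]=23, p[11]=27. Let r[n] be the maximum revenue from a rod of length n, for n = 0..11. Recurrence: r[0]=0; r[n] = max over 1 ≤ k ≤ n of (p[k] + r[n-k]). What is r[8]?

32

   n    0    1    2    3    4    5    6    7    8    9   10   11
r[n]    0    4    8   12   16   20   24   28   32   36   40   44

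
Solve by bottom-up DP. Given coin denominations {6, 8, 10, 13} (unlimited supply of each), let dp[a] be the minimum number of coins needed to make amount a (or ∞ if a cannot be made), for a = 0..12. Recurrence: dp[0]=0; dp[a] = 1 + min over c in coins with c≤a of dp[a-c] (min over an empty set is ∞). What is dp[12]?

 a  0  1  2  3  4  5  6  7  8  9 10 11 12
dp  0  -  -  -  -  -  1  -  1  -  1  -  2
(- denotes ∞ / unreachable)

2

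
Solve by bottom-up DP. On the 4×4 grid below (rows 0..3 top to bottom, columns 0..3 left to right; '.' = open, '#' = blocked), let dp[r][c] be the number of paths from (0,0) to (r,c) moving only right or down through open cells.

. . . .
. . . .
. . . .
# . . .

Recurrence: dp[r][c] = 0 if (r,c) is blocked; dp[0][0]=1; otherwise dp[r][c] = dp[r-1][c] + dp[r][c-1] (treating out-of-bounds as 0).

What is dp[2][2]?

6

r\c   0   1   2   3
  0   1   1   1   1
  1   1   2   3   4
  2   1   3   6  10
  3   0   3   9  19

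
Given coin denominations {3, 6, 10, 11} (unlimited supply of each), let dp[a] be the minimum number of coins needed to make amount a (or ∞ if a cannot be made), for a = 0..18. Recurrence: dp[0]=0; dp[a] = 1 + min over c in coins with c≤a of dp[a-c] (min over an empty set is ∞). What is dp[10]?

1

 a  0  1  2  3  4  5  6  7  8  9 10 11 12 13 14 15 16 17 18
dp  0  -  -  1  -  -  1  -  -  2  1  1  2  2  2  3  2  2  3
(- denotes ∞ / unreachable)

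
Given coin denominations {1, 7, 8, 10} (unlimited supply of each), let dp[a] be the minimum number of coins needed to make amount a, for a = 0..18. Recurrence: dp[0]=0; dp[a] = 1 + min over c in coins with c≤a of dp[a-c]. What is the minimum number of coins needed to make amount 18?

2

 a  0  1  2  3  4  5  6  7  8  9 10 11 12 13 14 15 16 17 18
dp  0  1  2  3  4  5  6  1  1  2  1  2  3  4  2  2  2  2  2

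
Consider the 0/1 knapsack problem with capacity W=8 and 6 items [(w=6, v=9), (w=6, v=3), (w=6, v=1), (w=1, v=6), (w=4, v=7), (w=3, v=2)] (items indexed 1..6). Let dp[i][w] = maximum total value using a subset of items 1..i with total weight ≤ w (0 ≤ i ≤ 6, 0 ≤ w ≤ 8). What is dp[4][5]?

i\w   0   1   2   3   4   5   6   7   8
  0   0   0   0   0   0   0   0   0   0
  1   0   0   0   0   0   0   9   9   9
  2   0   0   0   0   0   0   9   9   9
  3   0   0   0   0   0   0   9   9   9
  4   0   6   6   6   6   6   9  15  15
  5   0   6   6   6   7  13  13  15  15
  6   0   6   6   6   8  13  13  15  15

6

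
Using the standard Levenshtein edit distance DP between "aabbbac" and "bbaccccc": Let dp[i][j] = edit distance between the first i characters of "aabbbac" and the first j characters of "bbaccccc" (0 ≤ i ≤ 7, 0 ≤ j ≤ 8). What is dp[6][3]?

3

   ''  b  b  a  c  c  c  c  c
''  0  1  2  3  4  5  6  7  8
 a  1  1  2  2  3  4  5  6  7
 a  2  2  2  2  3  4  5  6  7
 b  3  2  2  3  3  4  5  6  7
 b  4  3  2  3  4  4  5  6  7
 b  5  4  3  3  4  5  5  6  7
 a  6  5  4  3  4  5  6  6  7
 c  7  6  5  4  3  4  5  6  6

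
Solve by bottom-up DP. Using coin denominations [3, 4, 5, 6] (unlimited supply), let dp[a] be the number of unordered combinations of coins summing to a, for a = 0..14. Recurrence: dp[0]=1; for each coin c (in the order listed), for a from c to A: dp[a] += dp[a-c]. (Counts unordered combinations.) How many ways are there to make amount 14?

5

after  coin     0     1     2     3     4     5     6     7     8     9    10    11    12    13    14
          3     1     0     0     1     0     0     1     0     0     1     0     0     1     0     0
          4     1     0     0     1     1     0     1     1     1     1     1     1     2     1     1
          5     1     0     0     1     1     1     1     1     2     2     2     2     3     3     3
          6     1     0     0     1     1     1     2     1     2     3     3     3     5     4     5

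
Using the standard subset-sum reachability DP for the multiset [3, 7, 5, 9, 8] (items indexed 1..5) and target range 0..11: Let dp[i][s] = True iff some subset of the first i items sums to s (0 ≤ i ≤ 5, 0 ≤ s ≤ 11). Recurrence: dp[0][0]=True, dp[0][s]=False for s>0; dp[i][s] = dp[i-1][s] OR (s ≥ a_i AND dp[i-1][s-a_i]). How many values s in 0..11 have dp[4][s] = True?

i\s   0   1   2   3   4   5   6   7   8   9  10  11
  0   T   F   F   F   F   F   F   F   F   F   F   F
  1   T   F   F   T   F   F   F   F   F   F   F   F
  2   T   F   F   T   F   F   F   T   F   F   T   F
  3   T   F   F   T   F   T   F   T   T   F   T   F
  4   T   F   F   T   F   T   F   T   T   T   T   F
  5   T   F   F   T   F   T   F   T   T   T   T   T

7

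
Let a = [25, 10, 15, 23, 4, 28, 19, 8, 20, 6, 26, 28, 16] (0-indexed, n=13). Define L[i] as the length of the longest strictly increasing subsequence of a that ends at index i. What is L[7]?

2

   i    0    1    2    3    4    5    6    7    8    9   10   11   12
a[i]   25   10   15   23    4   28   19    8   20    6   26   28   16
L[i]    1    1    2    3    1    4    3    2    4    2    5    6    3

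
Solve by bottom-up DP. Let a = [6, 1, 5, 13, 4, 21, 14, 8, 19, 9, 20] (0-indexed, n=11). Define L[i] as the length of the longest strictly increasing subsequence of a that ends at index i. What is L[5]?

4

   i    0    1    2    3    4    5    6    7    8    9   10
a[i]    6    1    5   13    4   21   14    8   19    9   20
L[i]    1    1    2    3    2    4    4    3    5    4    6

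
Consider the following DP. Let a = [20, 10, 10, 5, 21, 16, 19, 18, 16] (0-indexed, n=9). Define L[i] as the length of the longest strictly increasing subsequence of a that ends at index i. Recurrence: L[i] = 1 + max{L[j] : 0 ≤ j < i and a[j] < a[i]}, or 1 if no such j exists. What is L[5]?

   i    0    1    2    3    4    5    6    7    8
a[i]   20   10   10    5   21   16   19   18   16
L[i]    1    1    1    1    2    2    3    3    2

2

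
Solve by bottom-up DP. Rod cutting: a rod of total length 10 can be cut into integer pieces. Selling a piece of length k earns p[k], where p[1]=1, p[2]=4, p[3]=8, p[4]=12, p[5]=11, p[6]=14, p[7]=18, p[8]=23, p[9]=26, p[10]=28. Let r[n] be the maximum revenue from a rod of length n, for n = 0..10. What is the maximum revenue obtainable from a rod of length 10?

   n    0    1    2    3    4    5    6    7    8    9   10
r[n]    0    1    4    8   12   13   16   20   24   26   28

28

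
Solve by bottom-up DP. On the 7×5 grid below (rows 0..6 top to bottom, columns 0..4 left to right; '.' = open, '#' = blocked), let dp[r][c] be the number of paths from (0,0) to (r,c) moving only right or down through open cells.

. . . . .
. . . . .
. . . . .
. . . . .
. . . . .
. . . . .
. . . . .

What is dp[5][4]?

r\c   0   1   2   3   4
  0   1   1   1   1   1
  1   1   2   3   4   5
  2   1   3   6  10  15
  3   1   4  10  20  35
  4   1   5  15  35  70
  5   1   6  21  56 126
  6   1   7  28  84 210

126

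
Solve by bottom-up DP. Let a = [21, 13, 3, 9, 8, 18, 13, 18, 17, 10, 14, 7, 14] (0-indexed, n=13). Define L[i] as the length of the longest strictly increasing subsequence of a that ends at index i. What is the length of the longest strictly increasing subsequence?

4

   i    0    1    2    3    4    5    6    7    8    9   10   11   12
a[i]   21   13    3    9    8   18   13   18   17   10   14    7   14
L[i]    1    1    1    2    2    3    3    4    4    3    4    2    4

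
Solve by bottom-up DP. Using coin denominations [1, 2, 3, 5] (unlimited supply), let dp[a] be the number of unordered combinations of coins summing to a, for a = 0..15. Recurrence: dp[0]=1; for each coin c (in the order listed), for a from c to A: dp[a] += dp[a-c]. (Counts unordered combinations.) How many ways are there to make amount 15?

after  coin     0     1     2     3     4     5     6     7     8     9    10    11    12    13    14    15
          1     1     1     1     1     1     1     1     1     1     1     1     1     1     1     1     1
          2     1     1     2     2     3     3     4     4     5     5     6     6     7     7     8     8
          3     1     1     2     3     4     5     7     8    10    12    14    16    19    21    24    27
          5     1     1     2     3     4     6     8    10    13    16    20    24    29    34    40    47

47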